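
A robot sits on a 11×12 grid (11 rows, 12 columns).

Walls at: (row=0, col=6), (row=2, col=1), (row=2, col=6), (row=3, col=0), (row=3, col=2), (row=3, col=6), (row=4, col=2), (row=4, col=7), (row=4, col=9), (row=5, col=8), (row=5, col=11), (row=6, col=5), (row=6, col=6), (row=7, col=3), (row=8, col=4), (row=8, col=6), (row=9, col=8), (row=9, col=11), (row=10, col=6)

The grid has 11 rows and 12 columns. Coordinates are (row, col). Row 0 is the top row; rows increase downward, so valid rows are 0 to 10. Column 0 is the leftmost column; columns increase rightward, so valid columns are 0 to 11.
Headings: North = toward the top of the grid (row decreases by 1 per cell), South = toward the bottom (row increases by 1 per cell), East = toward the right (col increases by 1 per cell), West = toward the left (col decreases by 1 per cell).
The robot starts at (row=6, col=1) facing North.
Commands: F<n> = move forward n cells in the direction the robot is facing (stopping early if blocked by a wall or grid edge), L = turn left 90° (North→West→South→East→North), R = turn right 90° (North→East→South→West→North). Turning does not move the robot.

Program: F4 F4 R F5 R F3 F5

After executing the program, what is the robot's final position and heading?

Answer: Final position: (row=10, col=1), facing South

Derivation:
Start: (row=6, col=1), facing North
  F4: move forward 3/4 (blocked), now at (row=3, col=1)
  F4: move forward 0/4 (blocked), now at (row=3, col=1)
  R: turn right, now facing East
  F5: move forward 0/5 (blocked), now at (row=3, col=1)
  R: turn right, now facing South
  F3: move forward 3, now at (row=6, col=1)
  F5: move forward 4/5 (blocked), now at (row=10, col=1)
Final: (row=10, col=1), facing South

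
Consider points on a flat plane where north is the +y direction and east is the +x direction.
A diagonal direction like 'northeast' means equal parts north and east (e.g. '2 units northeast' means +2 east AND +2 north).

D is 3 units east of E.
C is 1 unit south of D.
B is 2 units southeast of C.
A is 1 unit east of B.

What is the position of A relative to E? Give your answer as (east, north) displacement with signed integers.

Answer: A is at (east=6, north=-3) relative to E.

Derivation:
Place E at the origin (east=0, north=0).
  D is 3 units east of E: delta (east=+3, north=+0); D at (east=3, north=0).
  C is 1 unit south of D: delta (east=+0, north=-1); C at (east=3, north=-1).
  B is 2 units southeast of C: delta (east=+2, north=-2); B at (east=5, north=-3).
  A is 1 unit east of B: delta (east=+1, north=+0); A at (east=6, north=-3).
Therefore A relative to E: (east=6, north=-3).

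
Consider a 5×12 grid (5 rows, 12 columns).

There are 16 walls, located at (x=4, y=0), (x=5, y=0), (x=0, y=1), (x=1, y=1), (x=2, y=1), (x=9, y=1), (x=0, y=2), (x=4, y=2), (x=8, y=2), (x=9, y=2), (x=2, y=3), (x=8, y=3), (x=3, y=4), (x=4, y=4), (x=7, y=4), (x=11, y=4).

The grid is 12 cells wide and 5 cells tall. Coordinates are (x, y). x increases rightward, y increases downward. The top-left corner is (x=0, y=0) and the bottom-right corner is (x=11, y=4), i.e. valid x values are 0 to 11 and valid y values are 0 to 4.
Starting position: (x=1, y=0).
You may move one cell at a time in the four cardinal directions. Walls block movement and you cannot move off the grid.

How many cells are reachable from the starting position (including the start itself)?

BFS flood-fill from (x=1, y=0):
  Distance 0: (x=1, y=0)
  Distance 1: (x=0, y=0), (x=2, y=0)
  Distance 2: (x=3, y=0)
  Distance 3: (x=3, y=1)
  Distance 4: (x=4, y=1), (x=3, y=2)
  Distance 5: (x=5, y=1), (x=2, y=2), (x=3, y=3)
  Distance 6: (x=6, y=1), (x=1, y=2), (x=5, y=2), (x=4, y=3)
  Distance 7: (x=6, y=0), (x=7, y=1), (x=6, y=2), (x=1, y=3), (x=5, y=3)
  Distance 8: (x=7, y=0), (x=8, y=1), (x=7, y=2), (x=0, y=3), (x=6, y=3), (x=1, y=4), (x=5, y=4)
  Distance 9: (x=8, y=0), (x=7, y=3), (x=0, y=4), (x=2, y=4), (x=6, y=4)
  Distance 10: (x=9, y=0)
  Distance 11: (x=10, y=0)
  Distance 12: (x=11, y=0), (x=10, y=1)
  Distance 13: (x=11, y=1), (x=10, y=2)
  Distance 14: (x=11, y=2), (x=10, y=3)
  Distance 15: (x=9, y=3), (x=11, y=3), (x=10, y=4)
  Distance 16: (x=9, y=4)
  Distance 17: (x=8, y=4)
Total reachable: 44 (grid has 44 open cells total)

Answer: Reachable cells: 44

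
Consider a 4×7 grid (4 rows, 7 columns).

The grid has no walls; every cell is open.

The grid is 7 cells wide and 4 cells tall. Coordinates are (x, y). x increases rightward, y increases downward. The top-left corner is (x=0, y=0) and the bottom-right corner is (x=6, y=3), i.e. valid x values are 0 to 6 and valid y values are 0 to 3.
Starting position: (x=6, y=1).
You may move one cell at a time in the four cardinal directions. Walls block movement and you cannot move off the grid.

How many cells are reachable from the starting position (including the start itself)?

Answer: Reachable cells: 28

Derivation:
BFS flood-fill from (x=6, y=1):
  Distance 0: (x=6, y=1)
  Distance 1: (x=6, y=0), (x=5, y=1), (x=6, y=2)
  Distance 2: (x=5, y=0), (x=4, y=1), (x=5, y=2), (x=6, y=3)
  Distance 3: (x=4, y=0), (x=3, y=1), (x=4, y=2), (x=5, y=3)
  Distance 4: (x=3, y=0), (x=2, y=1), (x=3, y=2), (x=4, y=3)
  Distance 5: (x=2, y=0), (x=1, y=1), (x=2, y=2), (x=3, y=3)
  Distance 6: (x=1, y=0), (x=0, y=1), (x=1, y=2), (x=2, y=3)
  Distance 7: (x=0, y=0), (x=0, y=2), (x=1, y=3)
  Distance 8: (x=0, y=3)
Total reachable: 28 (grid has 28 open cells total)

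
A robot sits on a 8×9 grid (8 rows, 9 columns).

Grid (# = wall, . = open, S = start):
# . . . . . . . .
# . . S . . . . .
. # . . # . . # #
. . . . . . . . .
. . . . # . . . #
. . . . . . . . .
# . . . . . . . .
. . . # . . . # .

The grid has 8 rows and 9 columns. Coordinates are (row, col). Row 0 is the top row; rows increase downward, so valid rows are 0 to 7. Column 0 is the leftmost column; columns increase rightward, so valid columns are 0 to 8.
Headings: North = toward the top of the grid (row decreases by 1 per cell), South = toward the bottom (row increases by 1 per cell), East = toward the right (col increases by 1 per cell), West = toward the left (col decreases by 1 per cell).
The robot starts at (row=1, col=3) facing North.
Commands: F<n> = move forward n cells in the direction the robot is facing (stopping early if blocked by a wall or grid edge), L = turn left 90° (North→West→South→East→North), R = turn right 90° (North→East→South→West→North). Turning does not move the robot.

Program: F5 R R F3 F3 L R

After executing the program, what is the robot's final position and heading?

Answer: Final position: (row=6, col=3), facing South

Derivation:
Start: (row=1, col=3), facing North
  F5: move forward 1/5 (blocked), now at (row=0, col=3)
  R: turn right, now facing East
  R: turn right, now facing South
  F3: move forward 3, now at (row=3, col=3)
  F3: move forward 3, now at (row=6, col=3)
  L: turn left, now facing East
  R: turn right, now facing South
Final: (row=6, col=3), facing South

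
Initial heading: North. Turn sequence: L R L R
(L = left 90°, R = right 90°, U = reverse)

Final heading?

Answer: Final heading: North

Derivation:
Start: North
  L (left (90° counter-clockwise)) -> West
  R (right (90° clockwise)) -> North
  L (left (90° counter-clockwise)) -> West
  R (right (90° clockwise)) -> North
Final: North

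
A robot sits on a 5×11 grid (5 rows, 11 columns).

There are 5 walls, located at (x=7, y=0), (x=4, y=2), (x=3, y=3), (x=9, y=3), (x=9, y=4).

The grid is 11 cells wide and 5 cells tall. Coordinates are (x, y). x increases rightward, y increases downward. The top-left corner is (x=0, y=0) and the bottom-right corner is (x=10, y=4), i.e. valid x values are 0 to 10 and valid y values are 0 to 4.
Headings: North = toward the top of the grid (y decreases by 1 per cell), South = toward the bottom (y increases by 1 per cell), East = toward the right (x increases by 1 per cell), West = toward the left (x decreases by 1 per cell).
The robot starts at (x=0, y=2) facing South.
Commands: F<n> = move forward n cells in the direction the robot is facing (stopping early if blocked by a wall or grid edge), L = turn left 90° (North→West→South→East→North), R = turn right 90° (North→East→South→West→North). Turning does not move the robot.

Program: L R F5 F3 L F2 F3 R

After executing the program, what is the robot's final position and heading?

Answer: Final position: (x=5, y=4), facing South

Derivation:
Start: (x=0, y=2), facing South
  L: turn left, now facing East
  R: turn right, now facing South
  F5: move forward 2/5 (blocked), now at (x=0, y=4)
  F3: move forward 0/3 (blocked), now at (x=0, y=4)
  L: turn left, now facing East
  F2: move forward 2, now at (x=2, y=4)
  F3: move forward 3, now at (x=5, y=4)
  R: turn right, now facing South
Final: (x=5, y=4), facing South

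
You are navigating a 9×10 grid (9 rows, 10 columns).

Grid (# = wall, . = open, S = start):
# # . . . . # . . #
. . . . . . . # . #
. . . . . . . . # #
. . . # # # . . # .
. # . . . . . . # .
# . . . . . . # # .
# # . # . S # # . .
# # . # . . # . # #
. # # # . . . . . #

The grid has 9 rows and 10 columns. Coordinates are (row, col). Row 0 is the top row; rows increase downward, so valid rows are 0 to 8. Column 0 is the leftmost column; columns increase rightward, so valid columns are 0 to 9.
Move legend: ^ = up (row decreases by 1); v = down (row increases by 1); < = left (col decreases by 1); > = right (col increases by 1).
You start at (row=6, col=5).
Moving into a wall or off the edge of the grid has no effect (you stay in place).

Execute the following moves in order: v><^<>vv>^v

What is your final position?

Answer: Final position: (row=8, col=6)

Derivation:
Start: (row=6, col=5)
  v (down): (row=6, col=5) -> (row=7, col=5)
  > (right): blocked, stay at (row=7, col=5)
  < (left): (row=7, col=5) -> (row=7, col=4)
  ^ (up): (row=7, col=4) -> (row=6, col=4)
  < (left): blocked, stay at (row=6, col=4)
  > (right): (row=6, col=4) -> (row=6, col=5)
  v (down): (row=6, col=5) -> (row=7, col=5)
  v (down): (row=7, col=5) -> (row=8, col=5)
  > (right): (row=8, col=5) -> (row=8, col=6)
  ^ (up): blocked, stay at (row=8, col=6)
  v (down): blocked, stay at (row=8, col=6)
Final: (row=8, col=6)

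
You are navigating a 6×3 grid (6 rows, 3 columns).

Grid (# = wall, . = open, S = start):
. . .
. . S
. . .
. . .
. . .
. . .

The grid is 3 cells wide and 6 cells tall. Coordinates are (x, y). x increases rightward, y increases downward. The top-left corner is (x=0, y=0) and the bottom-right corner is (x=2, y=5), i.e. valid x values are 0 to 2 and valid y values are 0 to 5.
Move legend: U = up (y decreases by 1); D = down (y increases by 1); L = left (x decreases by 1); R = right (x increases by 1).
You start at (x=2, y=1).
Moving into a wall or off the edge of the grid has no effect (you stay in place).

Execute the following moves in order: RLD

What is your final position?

Start: (x=2, y=1)
  R (right): blocked, stay at (x=2, y=1)
  L (left): (x=2, y=1) -> (x=1, y=1)
  D (down): (x=1, y=1) -> (x=1, y=2)
Final: (x=1, y=2)

Answer: Final position: (x=1, y=2)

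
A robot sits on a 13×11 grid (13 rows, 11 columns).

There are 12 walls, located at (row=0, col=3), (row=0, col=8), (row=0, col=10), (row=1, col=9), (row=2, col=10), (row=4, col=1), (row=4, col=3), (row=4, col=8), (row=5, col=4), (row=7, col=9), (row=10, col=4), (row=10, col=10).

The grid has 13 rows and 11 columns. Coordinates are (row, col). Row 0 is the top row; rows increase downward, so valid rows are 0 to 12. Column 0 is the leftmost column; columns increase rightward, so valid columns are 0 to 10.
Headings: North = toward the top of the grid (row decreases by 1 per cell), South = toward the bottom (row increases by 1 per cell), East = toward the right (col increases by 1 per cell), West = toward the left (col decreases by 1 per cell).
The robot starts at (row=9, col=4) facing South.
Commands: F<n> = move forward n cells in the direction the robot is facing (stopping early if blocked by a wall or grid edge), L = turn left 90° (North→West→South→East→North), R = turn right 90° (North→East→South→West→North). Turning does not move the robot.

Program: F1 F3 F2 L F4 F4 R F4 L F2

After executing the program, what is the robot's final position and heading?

Answer: Final position: (row=9, col=10), facing East

Derivation:
Start: (row=9, col=4), facing South
  F1: move forward 0/1 (blocked), now at (row=9, col=4)
  F3: move forward 0/3 (blocked), now at (row=9, col=4)
  F2: move forward 0/2 (blocked), now at (row=9, col=4)
  L: turn left, now facing East
  F4: move forward 4, now at (row=9, col=8)
  F4: move forward 2/4 (blocked), now at (row=9, col=10)
  R: turn right, now facing South
  F4: move forward 0/4 (blocked), now at (row=9, col=10)
  L: turn left, now facing East
  F2: move forward 0/2 (blocked), now at (row=9, col=10)
Final: (row=9, col=10), facing East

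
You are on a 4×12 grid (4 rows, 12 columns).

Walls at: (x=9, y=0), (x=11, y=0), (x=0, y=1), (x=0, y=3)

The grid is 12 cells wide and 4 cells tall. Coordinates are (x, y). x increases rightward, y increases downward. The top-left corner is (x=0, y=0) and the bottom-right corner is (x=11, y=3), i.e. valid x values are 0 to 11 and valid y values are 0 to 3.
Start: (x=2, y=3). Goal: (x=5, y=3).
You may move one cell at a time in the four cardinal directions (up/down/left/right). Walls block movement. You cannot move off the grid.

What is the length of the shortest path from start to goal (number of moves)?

BFS from (x=2, y=3) until reaching (x=5, y=3):
  Distance 0: (x=2, y=3)
  Distance 1: (x=2, y=2), (x=1, y=3), (x=3, y=3)
  Distance 2: (x=2, y=1), (x=1, y=2), (x=3, y=2), (x=4, y=3)
  Distance 3: (x=2, y=0), (x=1, y=1), (x=3, y=1), (x=0, y=2), (x=4, y=2), (x=5, y=3)  <- goal reached here
One shortest path (3 moves): (x=2, y=3) -> (x=3, y=3) -> (x=4, y=3) -> (x=5, y=3)

Answer: Shortest path length: 3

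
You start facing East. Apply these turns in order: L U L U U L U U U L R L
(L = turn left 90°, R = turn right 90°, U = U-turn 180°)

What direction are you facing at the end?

Answer: Final heading: East

Derivation:
Start: East
  L (left (90° counter-clockwise)) -> North
  U (U-turn (180°)) -> South
  L (left (90° counter-clockwise)) -> East
  U (U-turn (180°)) -> West
  U (U-turn (180°)) -> East
  L (left (90° counter-clockwise)) -> North
  U (U-turn (180°)) -> South
  U (U-turn (180°)) -> North
  U (U-turn (180°)) -> South
  L (left (90° counter-clockwise)) -> East
  R (right (90° clockwise)) -> South
  L (left (90° counter-clockwise)) -> East
Final: East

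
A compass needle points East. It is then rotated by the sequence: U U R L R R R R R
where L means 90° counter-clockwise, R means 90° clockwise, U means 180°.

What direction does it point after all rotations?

Answer: Final heading: South

Derivation:
Start: East
  U (U-turn (180°)) -> West
  U (U-turn (180°)) -> East
  R (right (90° clockwise)) -> South
  L (left (90° counter-clockwise)) -> East
  R (right (90° clockwise)) -> South
  R (right (90° clockwise)) -> West
  R (right (90° clockwise)) -> North
  R (right (90° clockwise)) -> East
  R (right (90° clockwise)) -> South
Final: South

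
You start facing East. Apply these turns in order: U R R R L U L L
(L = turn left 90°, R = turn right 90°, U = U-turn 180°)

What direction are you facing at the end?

Start: East
  U (U-turn (180°)) -> West
  R (right (90° clockwise)) -> North
  R (right (90° clockwise)) -> East
  R (right (90° clockwise)) -> South
  L (left (90° counter-clockwise)) -> East
  U (U-turn (180°)) -> West
  L (left (90° counter-clockwise)) -> South
  L (left (90° counter-clockwise)) -> East
Final: East

Answer: Final heading: East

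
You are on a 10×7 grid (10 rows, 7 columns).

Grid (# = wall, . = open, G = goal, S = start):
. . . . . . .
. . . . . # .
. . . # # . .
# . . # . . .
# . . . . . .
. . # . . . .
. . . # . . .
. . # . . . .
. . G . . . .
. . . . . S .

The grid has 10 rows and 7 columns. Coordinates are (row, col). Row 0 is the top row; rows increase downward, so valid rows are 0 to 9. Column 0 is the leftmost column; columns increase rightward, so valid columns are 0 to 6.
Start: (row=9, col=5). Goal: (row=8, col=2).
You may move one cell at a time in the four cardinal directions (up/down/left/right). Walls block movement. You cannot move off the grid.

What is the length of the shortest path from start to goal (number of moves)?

Answer: Shortest path length: 4

Derivation:
BFS from (row=9, col=5) until reaching (row=8, col=2):
  Distance 0: (row=9, col=5)
  Distance 1: (row=8, col=5), (row=9, col=4), (row=9, col=6)
  Distance 2: (row=7, col=5), (row=8, col=4), (row=8, col=6), (row=9, col=3)
  Distance 3: (row=6, col=5), (row=7, col=4), (row=7, col=6), (row=8, col=3), (row=9, col=2)
  Distance 4: (row=5, col=5), (row=6, col=4), (row=6, col=6), (row=7, col=3), (row=8, col=2), (row=9, col=1)  <- goal reached here
One shortest path (4 moves): (row=9, col=5) -> (row=9, col=4) -> (row=9, col=3) -> (row=9, col=2) -> (row=8, col=2)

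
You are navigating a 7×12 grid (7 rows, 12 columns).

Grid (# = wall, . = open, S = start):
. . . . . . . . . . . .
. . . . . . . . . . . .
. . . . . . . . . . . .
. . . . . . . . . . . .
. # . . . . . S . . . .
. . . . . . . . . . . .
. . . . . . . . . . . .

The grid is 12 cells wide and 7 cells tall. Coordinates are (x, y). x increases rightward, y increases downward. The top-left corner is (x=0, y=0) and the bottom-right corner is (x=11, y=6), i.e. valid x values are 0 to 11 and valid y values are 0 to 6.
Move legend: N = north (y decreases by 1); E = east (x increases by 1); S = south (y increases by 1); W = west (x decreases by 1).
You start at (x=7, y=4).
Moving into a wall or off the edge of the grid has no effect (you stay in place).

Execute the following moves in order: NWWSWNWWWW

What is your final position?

Start: (x=7, y=4)
  N (north): (x=7, y=4) -> (x=7, y=3)
  W (west): (x=7, y=3) -> (x=6, y=3)
  W (west): (x=6, y=3) -> (x=5, y=3)
  S (south): (x=5, y=3) -> (x=5, y=4)
  W (west): (x=5, y=4) -> (x=4, y=4)
  N (north): (x=4, y=4) -> (x=4, y=3)
  W (west): (x=4, y=3) -> (x=3, y=3)
  W (west): (x=3, y=3) -> (x=2, y=3)
  W (west): (x=2, y=3) -> (x=1, y=3)
  W (west): (x=1, y=3) -> (x=0, y=3)
Final: (x=0, y=3)

Answer: Final position: (x=0, y=3)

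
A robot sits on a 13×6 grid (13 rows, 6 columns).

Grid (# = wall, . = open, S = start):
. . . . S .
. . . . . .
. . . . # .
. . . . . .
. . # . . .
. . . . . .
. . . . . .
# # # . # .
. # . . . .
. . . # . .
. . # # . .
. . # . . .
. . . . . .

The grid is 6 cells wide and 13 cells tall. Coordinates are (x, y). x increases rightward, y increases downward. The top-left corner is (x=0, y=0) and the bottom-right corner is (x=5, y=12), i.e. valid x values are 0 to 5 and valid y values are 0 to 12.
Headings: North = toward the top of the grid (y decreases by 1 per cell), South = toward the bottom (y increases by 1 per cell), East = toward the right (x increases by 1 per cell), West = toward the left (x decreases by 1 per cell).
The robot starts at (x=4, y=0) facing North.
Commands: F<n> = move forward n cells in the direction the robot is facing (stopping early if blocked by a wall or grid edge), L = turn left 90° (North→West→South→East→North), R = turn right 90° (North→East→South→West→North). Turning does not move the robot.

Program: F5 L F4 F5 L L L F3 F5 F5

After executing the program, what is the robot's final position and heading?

Start: (x=4, y=0), facing North
  F5: move forward 0/5 (blocked), now at (x=4, y=0)
  L: turn left, now facing West
  F4: move forward 4, now at (x=0, y=0)
  F5: move forward 0/5 (blocked), now at (x=0, y=0)
  L: turn left, now facing South
  L: turn left, now facing East
  L: turn left, now facing North
  F3: move forward 0/3 (blocked), now at (x=0, y=0)
  F5: move forward 0/5 (blocked), now at (x=0, y=0)
  F5: move forward 0/5 (blocked), now at (x=0, y=0)
Final: (x=0, y=0), facing North

Answer: Final position: (x=0, y=0), facing North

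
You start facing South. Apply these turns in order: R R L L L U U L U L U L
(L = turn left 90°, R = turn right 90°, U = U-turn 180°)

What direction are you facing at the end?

Answer: Final heading: South

Derivation:
Start: South
  R (right (90° clockwise)) -> West
  R (right (90° clockwise)) -> North
  L (left (90° counter-clockwise)) -> West
  L (left (90° counter-clockwise)) -> South
  L (left (90° counter-clockwise)) -> East
  U (U-turn (180°)) -> West
  U (U-turn (180°)) -> East
  L (left (90° counter-clockwise)) -> North
  U (U-turn (180°)) -> South
  L (left (90° counter-clockwise)) -> East
  U (U-turn (180°)) -> West
  L (left (90° counter-clockwise)) -> South
Final: South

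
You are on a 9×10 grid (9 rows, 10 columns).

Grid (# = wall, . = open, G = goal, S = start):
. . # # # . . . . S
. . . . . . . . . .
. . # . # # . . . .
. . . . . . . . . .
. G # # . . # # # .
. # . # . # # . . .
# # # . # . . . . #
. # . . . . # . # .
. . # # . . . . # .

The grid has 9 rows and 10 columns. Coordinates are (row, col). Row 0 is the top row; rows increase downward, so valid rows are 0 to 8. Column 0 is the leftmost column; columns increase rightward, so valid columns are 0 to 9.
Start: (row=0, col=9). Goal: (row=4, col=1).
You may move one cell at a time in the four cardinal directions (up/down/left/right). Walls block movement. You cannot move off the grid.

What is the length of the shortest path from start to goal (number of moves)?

Answer: Shortest path length: 12

Derivation:
BFS from (row=0, col=9) until reaching (row=4, col=1):
  Distance 0: (row=0, col=9)
  Distance 1: (row=0, col=8), (row=1, col=9)
  Distance 2: (row=0, col=7), (row=1, col=8), (row=2, col=9)
  Distance 3: (row=0, col=6), (row=1, col=7), (row=2, col=8), (row=3, col=9)
  Distance 4: (row=0, col=5), (row=1, col=6), (row=2, col=7), (row=3, col=8), (row=4, col=9)
  Distance 5: (row=1, col=5), (row=2, col=6), (row=3, col=7), (row=5, col=9)
  Distance 6: (row=1, col=4), (row=3, col=6), (row=5, col=8)
  Distance 7: (row=1, col=3), (row=3, col=5), (row=5, col=7), (row=6, col=8)
  Distance 8: (row=1, col=2), (row=2, col=3), (row=3, col=4), (row=4, col=5), (row=6, col=7)
  Distance 9: (row=1, col=1), (row=3, col=3), (row=4, col=4), (row=6, col=6), (row=7, col=7)
  Distance 10: (row=0, col=1), (row=1, col=0), (row=2, col=1), (row=3, col=2), (row=5, col=4), (row=6, col=5), (row=8, col=7)
  Distance 11: (row=0, col=0), (row=2, col=0), (row=3, col=1), (row=7, col=5), (row=8, col=6)
  Distance 12: (row=3, col=0), (row=4, col=1), (row=7, col=4), (row=8, col=5)  <- goal reached here
One shortest path (12 moves): (row=0, col=9) -> (row=0, col=8) -> (row=0, col=7) -> (row=0, col=6) -> (row=0, col=5) -> (row=1, col=5) -> (row=1, col=4) -> (row=1, col=3) -> (row=1, col=2) -> (row=1, col=1) -> (row=2, col=1) -> (row=3, col=1) -> (row=4, col=1)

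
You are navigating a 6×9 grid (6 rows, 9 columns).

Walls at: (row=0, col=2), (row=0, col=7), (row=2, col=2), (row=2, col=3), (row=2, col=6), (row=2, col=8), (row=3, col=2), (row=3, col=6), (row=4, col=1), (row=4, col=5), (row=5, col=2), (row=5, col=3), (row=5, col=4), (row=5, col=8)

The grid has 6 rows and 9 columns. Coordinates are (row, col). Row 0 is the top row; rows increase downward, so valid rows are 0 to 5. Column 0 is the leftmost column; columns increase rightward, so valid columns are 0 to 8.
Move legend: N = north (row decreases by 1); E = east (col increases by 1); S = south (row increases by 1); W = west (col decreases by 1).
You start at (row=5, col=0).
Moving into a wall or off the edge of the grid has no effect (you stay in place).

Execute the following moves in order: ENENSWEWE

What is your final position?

Start: (row=5, col=0)
  E (east): (row=5, col=0) -> (row=5, col=1)
  N (north): blocked, stay at (row=5, col=1)
  E (east): blocked, stay at (row=5, col=1)
  N (north): blocked, stay at (row=5, col=1)
  S (south): blocked, stay at (row=5, col=1)
  W (west): (row=5, col=1) -> (row=5, col=0)
  E (east): (row=5, col=0) -> (row=5, col=1)
  W (west): (row=5, col=1) -> (row=5, col=0)
  E (east): (row=5, col=0) -> (row=5, col=1)
Final: (row=5, col=1)

Answer: Final position: (row=5, col=1)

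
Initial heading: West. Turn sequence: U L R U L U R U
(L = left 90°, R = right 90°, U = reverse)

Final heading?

Start: West
  U (U-turn (180°)) -> East
  L (left (90° counter-clockwise)) -> North
  R (right (90° clockwise)) -> East
  U (U-turn (180°)) -> West
  L (left (90° counter-clockwise)) -> South
  U (U-turn (180°)) -> North
  R (right (90° clockwise)) -> East
  U (U-turn (180°)) -> West
Final: West

Answer: Final heading: West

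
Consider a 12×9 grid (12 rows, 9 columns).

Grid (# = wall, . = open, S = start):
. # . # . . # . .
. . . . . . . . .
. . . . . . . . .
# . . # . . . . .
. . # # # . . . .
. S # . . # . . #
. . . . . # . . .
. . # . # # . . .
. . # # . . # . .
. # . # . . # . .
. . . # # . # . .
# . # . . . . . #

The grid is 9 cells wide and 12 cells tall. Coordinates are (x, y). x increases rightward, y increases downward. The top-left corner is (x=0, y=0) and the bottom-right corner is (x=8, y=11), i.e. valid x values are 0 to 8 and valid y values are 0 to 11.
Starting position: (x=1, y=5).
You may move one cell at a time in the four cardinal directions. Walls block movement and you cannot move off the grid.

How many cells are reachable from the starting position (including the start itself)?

Answer: Reachable cells: 81

Derivation:
BFS flood-fill from (x=1, y=5):
  Distance 0: (x=1, y=5)
  Distance 1: (x=1, y=4), (x=0, y=5), (x=1, y=6)
  Distance 2: (x=1, y=3), (x=0, y=4), (x=0, y=6), (x=2, y=6), (x=1, y=7)
  Distance 3: (x=1, y=2), (x=2, y=3), (x=3, y=6), (x=0, y=7), (x=1, y=8)
  Distance 4: (x=1, y=1), (x=0, y=2), (x=2, y=2), (x=3, y=5), (x=4, y=6), (x=3, y=7), (x=0, y=8)
  Distance 5: (x=0, y=1), (x=2, y=1), (x=3, y=2), (x=4, y=5), (x=0, y=9)
  Distance 6: (x=0, y=0), (x=2, y=0), (x=3, y=1), (x=4, y=2), (x=0, y=10)
  Distance 7: (x=4, y=1), (x=5, y=2), (x=4, y=3), (x=1, y=10)
  Distance 8: (x=4, y=0), (x=5, y=1), (x=6, y=2), (x=5, y=3), (x=2, y=10), (x=1, y=11)
  Distance 9: (x=5, y=0), (x=6, y=1), (x=7, y=2), (x=6, y=3), (x=5, y=4), (x=2, y=9)
  Distance 10: (x=7, y=1), (x=8, y=2), (x=7, y=3), (x=6, y=4)
  Distance 11: (x=7, y=0), (x=8, y=1), (x=8, y=3), (x=7, y=4), (x=6, y=5)
  Distance 12: (x=8, y=0), (x=8, y=4), (x=7, y=5), (x=6, y=6)
  Distance 13: (x=7, y=6), (x=6, y=7)
  Distance 14: (x=8, y=6), (x=7, y=7)
  Distance 15: (x=8, y=7), (x=7, y=8)
  Distance 16: (x=8, y=8), (x=7, y=9)
  Distance 17: (x=8, y=9), (x=7, y=10)
  Distance 18: (x=8, y=10), (x=7, y=11)
  Distance 19: (x=6, y=11)
  Distance 20: (x=5, y=11)
  Distance 21: (x=5, y=10), (x=4, y=11)
  Distance 22: (x=5, y=9), (x=3, y=11)
  Distance 23: (x=5, y=8), (x=4, y=9)
  Distance 24: (x=4, y=8)
Total reachable: 81 (grid has 81 open cells total)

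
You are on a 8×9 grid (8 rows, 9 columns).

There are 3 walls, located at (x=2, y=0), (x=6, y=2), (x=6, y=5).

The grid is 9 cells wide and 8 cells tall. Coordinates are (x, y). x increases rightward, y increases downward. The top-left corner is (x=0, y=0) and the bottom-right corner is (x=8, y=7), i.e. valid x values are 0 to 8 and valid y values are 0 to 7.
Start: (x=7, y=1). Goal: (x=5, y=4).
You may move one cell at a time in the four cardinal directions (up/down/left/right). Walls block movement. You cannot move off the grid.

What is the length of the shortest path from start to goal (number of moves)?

Answer: Shortest path length: 5

Derivation:
BFS from (x=7, y=1) until reaching (x=5, y=4):
  Distance 0: (x=7, y=1)
  Distance 1: (x=7, y=0), (x=6, y=1), (x=8, y=1), (x=7, y=2)
  Distance 2: (x=6, y=0), (x=8, y=0), (x=5, y=1), (x=8, y=2), (x=7, y=3)
  Distance 3: (x=5, y=0), (x=4, y=1), (x=5, y=2), (x=6, y=3), (x=8, y=3), (x=7, y=4)
  Distance 4: (x=4, y=0), (x=3, y=1), (x=4, y=2), (x=5, y=3), (x=6, y=4), (x=8, y=4), (x=7, y=5)
  Distance 5: (x=3, y=0), (x=2, y=1), (x=3, y=2), (x=4, y=3), (x=5, y=4), (x=8, y=5), (x=7, y=6)  <- goal reached here
One shortest path (5 moves): (x=7, y=1) -> (x=6, y=1) -> (x=5, y=1) -> (x=5, y=2) -> (x=5, y=3) -> (x=5, y=4)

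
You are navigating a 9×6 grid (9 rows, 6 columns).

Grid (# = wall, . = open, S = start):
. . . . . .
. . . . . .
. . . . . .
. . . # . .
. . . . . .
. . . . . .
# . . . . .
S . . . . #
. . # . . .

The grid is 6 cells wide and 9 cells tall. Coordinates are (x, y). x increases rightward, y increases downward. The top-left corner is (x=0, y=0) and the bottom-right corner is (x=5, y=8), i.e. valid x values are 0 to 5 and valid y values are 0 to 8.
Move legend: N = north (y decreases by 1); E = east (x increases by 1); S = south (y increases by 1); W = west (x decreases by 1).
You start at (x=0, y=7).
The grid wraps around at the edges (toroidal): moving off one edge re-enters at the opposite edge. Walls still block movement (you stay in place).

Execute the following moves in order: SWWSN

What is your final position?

Start: (x=0, y=7)
  S (south): (x=0, y=7) -> (x=0, y=8)
  W (west): (x=0, y=8) -> (x=5, y=8)
  W (west): (x=5, y=8) -> (x=4, y=8)
  S (south): (x=4, y=8) -> (x=4, y=0)
  N (north): (x=4, y=0) -> (x=4, y=8)
Final: (x=4, y=8)

Answer: Final position: (x=4, y=8)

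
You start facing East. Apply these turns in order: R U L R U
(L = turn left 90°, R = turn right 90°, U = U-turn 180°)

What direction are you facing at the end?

Start: East
  R (right (90° clockwise)) -> South
  U (U-turn (180°)) -> North
  L (left (90° counter-clockwise)) -> West
  R (right (90° clockwise)) -> North
  U (U-turn (180°)) -> South
Final: South

Answer: Final heading: South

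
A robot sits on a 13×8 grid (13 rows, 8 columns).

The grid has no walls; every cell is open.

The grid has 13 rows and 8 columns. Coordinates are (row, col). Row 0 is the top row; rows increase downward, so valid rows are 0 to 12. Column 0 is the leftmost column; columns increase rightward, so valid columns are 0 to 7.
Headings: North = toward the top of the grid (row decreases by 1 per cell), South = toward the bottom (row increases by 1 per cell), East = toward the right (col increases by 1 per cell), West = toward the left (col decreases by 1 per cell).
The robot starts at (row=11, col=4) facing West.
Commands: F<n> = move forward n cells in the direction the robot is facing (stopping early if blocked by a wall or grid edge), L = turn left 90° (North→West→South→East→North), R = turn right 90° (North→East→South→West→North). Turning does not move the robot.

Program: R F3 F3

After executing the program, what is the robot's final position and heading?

Answer: Final position: (row=5, col=4), facing North

Derivation:
Start: (row=11, col=4), facing West
  R: turn right, now facing North
  F3: move forward 3, now at (row=8, col=4)
  F3: move forward 3, now at (row=5, col=4)
Final: (row=5, col=4), facing North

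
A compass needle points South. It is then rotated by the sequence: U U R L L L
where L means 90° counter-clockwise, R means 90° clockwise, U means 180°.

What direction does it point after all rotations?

Start: South
  U (U-turn (180°)) -> North
  U (U-turn (180°)) -> South
  R (right (90° clockwise)) -> West
  L (left (90° counter-clockwise)) -> South
  L (left (90° counter-clockwise)) -> East
  L (left (90° counter-clockwise)) -> North
Final: North

Answer: Final heading: North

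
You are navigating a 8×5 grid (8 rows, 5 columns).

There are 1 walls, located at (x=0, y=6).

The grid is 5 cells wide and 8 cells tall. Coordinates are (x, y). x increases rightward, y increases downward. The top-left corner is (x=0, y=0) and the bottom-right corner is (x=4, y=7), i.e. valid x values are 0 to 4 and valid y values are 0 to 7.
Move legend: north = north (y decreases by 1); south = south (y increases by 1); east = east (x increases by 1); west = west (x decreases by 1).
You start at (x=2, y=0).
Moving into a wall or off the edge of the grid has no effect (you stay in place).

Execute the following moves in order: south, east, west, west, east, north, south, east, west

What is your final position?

Start: (x=2, y=0)
  south (south): (x=2, y=0) -> (x=2, y=1)
  east (east): (x=2, y=1) -> (x=3, y=1)
  west (west): (x=3, y=1) -> (x=2, y=1)
  west (west): (x=2, y=1) -> (x=1, y=1)
  east (east): (x=1, y=1) -> (x=2, y=1)
  north (north): (x=2, y=1) -> (x=2, y=0)
  south (south): (x=2, y=0) -> (x=2, y=1)
  east (east): (x=2, y=1) -> (x=3, y=1)
  west (west): (x=3, y=1) -> (x=2, y=1)
Final: (x=2, y=1)

Answer: Final position: (x=2, y=1)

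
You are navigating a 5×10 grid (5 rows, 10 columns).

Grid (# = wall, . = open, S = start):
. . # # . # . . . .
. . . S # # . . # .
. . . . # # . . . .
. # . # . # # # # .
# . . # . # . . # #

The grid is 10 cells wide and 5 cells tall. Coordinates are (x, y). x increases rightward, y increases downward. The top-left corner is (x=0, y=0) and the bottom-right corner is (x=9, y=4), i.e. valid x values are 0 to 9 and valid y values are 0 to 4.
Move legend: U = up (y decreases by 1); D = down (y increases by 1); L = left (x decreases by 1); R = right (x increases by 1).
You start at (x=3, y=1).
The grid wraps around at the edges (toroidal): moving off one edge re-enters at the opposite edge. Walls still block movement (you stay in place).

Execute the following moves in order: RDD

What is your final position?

Start: (x=3, y=1)
  R (right): blocked, stay at (x=3, y=1)
  D (down): (x=3, y=1) -> (x=3, y=2)
  D (down): blocked, stay at (x=3, y=2)
Final: (x=3, y=2)

Answer: Final position: (x=3, y=2)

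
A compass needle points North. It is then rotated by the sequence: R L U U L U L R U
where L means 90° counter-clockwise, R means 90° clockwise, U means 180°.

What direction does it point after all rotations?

Start: North
  R (right (90° clockwise)) -> East
  L (left (90° counter-clockwise)) -> North
  U (U-turn (180°)) -> South
  U (U-turn (180°)) -> North
  L (left (90° counter-clockwise)) -> West
  U (U-turn (180°)) -> East
  L (left (90° counter-clockwise)) -> North
  R (right (90° clockwise)) -> East
  U (U-turn (180°)) -> West
Final: West

Answer: Final heading: West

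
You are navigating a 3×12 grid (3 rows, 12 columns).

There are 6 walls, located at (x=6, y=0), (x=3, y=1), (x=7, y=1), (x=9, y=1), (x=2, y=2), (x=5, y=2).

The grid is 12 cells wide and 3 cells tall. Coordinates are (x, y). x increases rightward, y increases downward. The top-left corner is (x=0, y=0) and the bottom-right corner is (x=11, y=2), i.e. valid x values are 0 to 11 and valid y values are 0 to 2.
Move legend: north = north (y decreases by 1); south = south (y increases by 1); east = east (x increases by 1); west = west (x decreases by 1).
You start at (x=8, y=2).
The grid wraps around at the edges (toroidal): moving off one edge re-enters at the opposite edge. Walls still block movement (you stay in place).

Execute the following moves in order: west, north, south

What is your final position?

Answer: Final position: (x=7, y=0)

Derivation:
Start: (x=8, y=2)
  west (west): (x=8, y=2) -> (x=7, y=2)
  north (north): blocked, stay at (x=7, y=2)
  south (south): (x=7, y=2) -> (x=7, y=0)
Final: (x=7, y=0)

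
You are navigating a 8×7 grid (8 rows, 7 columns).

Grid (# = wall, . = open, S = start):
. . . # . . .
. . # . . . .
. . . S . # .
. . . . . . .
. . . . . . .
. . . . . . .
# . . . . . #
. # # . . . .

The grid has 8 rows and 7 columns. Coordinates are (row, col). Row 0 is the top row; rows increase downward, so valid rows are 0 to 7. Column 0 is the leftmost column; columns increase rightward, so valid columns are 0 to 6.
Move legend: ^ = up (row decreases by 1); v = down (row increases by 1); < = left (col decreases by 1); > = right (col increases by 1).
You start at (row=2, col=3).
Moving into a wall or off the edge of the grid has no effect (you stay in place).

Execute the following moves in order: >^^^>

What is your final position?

Start: (row=2, col=3)
  > (right): (row=2, col=3) -> (row=2, col=4)
  ^ (up): (row=2, col=4) -> (row=1, col=4)
  ^ (up): (row=1, col=4) -> (row=0, col=4)
  ^ (up): blocked, stay at (row=0, col=4)
  > (right): (row=0, col=4) -> (row=0, col=5)
Final: (row=0, col=5)

Answer: Final position: (row=0, col=5)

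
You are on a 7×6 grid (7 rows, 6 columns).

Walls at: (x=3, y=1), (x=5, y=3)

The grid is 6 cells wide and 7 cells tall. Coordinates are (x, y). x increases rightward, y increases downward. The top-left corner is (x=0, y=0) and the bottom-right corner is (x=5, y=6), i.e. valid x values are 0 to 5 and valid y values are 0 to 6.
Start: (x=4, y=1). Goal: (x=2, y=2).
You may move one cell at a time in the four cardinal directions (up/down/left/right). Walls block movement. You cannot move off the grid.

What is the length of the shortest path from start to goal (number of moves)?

Answer: Shortest path length: 3

Derivation:
BFS from (x=4, y=1) until reaching (x=2, y=2):
  Distance 0: (x=4, y=1)
  Distance 1: (x=4, y=0), (x=5, y=1), (x=4, y=2)
  Distance 2: (x=3, y=0), (x=5, y=0), (x=3, y=2), (x=5, y=2), (x=4, y=3)
  Distance 3: (x=2, y=0), (x=2, y=2), (x=3, y=3), (x=4, y=4)  <- goal reached here
One shortest path (3 moves): (x=4, y=1) -> (x=4, y=2) -> (x=3, y=2) -> (x=2, y=2)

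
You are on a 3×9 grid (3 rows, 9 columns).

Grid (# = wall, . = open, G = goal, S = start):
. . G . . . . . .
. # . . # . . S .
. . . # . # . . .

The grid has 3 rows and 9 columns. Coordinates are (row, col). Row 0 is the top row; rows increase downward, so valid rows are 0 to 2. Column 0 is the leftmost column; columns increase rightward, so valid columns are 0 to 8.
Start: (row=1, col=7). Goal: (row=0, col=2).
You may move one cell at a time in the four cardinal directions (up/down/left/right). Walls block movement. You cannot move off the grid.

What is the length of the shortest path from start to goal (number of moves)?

BFS from (row=1, col=7) until reaching (row=0, col=2):
  Distance 0: (row=1, col=7)
  Distance 1: (row=0, col=7), (row=1, col=6), (row=1, col=8), (row=2, col=7)
  Distance 2: (row=0, col=6), (row=0, col=8), (row=1, col=5), (row=2, col=6), (row=2, col=8)
  Distance 3: (row=0, col=5)
  Distance 4: (row=0, col=4)
  Distance 5: (row=0, col=3)
  Distance 6: (row=0, col=2), (row=1, col=3)  <- goal reached here
One shortest path (6 moves): (row=1, col=7) -> (row=1, col=6) -> (row=1, col=5) -> (row=0, col=5) -> (row=0, col=4) -> (row=0, col=3) -> (row=0, col=2)

Answer: Shortest path length: 6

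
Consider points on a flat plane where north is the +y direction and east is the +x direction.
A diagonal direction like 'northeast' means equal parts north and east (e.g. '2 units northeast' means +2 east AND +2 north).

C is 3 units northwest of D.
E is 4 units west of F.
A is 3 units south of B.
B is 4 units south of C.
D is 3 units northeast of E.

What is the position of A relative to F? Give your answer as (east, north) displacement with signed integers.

Place F at the origin (east=0, north=0).
  E is 4 units west of F: delta (east=-4, north=+0); E at (east=-4, north=0).
  D is 3 units northeast of E: delta (east=+3, north=+3); D at (east=-1, north=3).
  C is 3 units northwest of D: delta (east=-3, north=+3); C at (east=-4, north=6).
  B is 4 units south of C: delta (east=+0, north=-4); B at (east=-4, north=2).
  A is 3 units south of B: delta (east=+0, north=-3); A at (east=-4, north=-1).
Therefore A relative to F: (east=-4, north=-1).

Answer: A is at (east=-4, north=-1) relative to F.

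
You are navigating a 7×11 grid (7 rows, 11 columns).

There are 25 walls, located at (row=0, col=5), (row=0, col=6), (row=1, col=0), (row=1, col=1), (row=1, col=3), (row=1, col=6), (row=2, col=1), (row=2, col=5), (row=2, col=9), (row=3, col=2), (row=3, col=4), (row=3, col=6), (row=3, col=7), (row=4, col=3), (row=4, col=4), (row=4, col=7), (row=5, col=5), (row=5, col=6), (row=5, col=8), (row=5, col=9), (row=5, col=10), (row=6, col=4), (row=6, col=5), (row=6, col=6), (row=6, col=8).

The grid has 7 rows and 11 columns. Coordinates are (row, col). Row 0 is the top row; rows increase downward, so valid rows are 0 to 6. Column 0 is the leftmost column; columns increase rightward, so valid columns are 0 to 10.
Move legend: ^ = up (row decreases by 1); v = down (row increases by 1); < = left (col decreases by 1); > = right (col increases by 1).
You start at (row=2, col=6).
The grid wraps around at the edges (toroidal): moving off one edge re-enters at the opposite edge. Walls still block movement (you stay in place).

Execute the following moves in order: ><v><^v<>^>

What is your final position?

Start: (row=2, col=6)
  > (right): (row=2, col=6) -> (row=2, col=7)
  < (left): (row=2, col=7) -> (row=2, col=6)
  v (down): blocked, stay at (row=2, col=6)
  > (right): (row=2, col=6) -> (row=2, col=7)
  < (left): (row=2, col=7) -> (row=2, col=6)
  ^ (up): blocked, stay at (row=2, col=6)
  v (down): blocked, stay at (row=2, col=6)
  < (left): blocked, stay at (row=2, col=6)
  > (right): (row=2, col=6) -> (row=2, col=7)
  ^ (up): (row=2, col=7) -> (row=1, col=7)
  > (right): (row=1, col=7) -> (row=1, col=8)
Final: (row=1, col=8)

Answer: Final position: (row=1, col=8)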